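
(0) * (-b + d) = 0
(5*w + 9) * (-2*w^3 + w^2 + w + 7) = -10*w^4 - 13*w^3 + 14*w^2 + 44*w + 63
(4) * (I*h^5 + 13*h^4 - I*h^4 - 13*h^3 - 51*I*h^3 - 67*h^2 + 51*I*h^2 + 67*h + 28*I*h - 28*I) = 4*I*h^5 + 52*h^4 - 4*I*h^4 - 52*h^3 - 204*I*h^3 - 268*h^2 + 204*I*h^2 + 268*h + 112*I*h - 112*I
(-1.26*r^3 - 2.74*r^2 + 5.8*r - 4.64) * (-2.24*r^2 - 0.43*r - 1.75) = 2.8224*r^5 + 6.6794*r^4 - 9.6088*r^3 + 12.6946*r^2 - 8.1548*r + 8.12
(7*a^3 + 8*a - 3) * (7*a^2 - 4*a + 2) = 49*a^5 - 28*a^4 + 70*a^3 - 53*a^2 + 28*a - 6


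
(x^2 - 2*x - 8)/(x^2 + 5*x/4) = 4*(x^2 - 2*x - 8)/(x*(4*x + 5))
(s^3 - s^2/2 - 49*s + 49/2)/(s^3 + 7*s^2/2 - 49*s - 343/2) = (2*s - 1)/(2*s + 7)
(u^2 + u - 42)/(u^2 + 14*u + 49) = (u - 6)/(u + 7)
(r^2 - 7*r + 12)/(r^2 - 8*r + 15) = (r - 4)/(r - 5)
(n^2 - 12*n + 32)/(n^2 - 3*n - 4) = (n - 8)/(n + 1)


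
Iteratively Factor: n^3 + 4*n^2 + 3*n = (n + 1)*(n^2 + 3*n) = (n + 1)*(n + 3)*(n)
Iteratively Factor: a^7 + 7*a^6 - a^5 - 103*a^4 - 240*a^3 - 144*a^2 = (a - 4)*(a^6 + 11*a^5 + 43*a^4 + 69*a^3 + 36*a^2) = (a - 4)*(a + 3)*(a^5 + 8*a^4 + 19*a^3 + 12*a^2) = a*(a - 4)*(a + 3)*(a^4 + 8*a^3 + 19*a^2 + 12*a) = a*(a - 4)*(a + 3)^2*(a^3 + 5*a^2 + 4*a) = a*(a - 4)*(a + 1)*(a + 3)^2*(a^2 + 4*a) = a*(a - 4)*(a + 1)*(a + 3)^2*(a + 4)*(a)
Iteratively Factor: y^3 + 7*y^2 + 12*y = (y)*(y^2 + 7*y + 12) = y*(y + 3)*(y + 4)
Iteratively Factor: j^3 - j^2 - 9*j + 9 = (j - 1)*(j^2 - 9) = (j - 3)*(j - 1)*(j + 3)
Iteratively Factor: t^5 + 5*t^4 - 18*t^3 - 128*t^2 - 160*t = (t + 4)*(t^4 + t^3 - 22*t^2 - 40*t) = (t + 4)^2*(t^3 - 3*t^2 - 10*t) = (t - 5)*(t + 4)^2*(t^2 + 2*t) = t*(t - 5)*(t + 4)^2*(t + 2)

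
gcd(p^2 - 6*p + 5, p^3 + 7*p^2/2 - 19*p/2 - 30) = 1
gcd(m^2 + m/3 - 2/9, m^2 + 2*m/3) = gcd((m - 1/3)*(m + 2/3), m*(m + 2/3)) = m + 2/3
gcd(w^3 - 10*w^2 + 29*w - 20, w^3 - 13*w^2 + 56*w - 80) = w^2 - 9*w + 20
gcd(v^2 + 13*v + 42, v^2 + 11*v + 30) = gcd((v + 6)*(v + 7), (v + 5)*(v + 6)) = v + 6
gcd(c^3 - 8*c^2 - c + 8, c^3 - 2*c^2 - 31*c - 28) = c + 1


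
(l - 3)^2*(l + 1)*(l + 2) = l^4 - 3*l^3 - 7*l^2 + 15*l + 18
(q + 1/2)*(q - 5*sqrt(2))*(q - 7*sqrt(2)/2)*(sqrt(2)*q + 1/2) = sqrt(2)*q^4 - 33*q^3/2 + sqrt(2)*q^3/2 - 33*q^2/4 + 123*sqrt(2)*q^2/4 + 35*q/2 + 123*sqrt(2)*q/8 + 35/4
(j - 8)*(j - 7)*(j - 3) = j^3 - 18*j^2 + 101*j - 168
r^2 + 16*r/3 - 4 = (r - 2/3)*(r + 6)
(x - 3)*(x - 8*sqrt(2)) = x^2 - 8*sqrt(2)*x - 3*x + 24*sqrt(2)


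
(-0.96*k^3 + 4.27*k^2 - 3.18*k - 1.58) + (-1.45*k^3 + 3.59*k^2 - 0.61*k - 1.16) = -2.41*k^3 + 7.86*k^2 - 3.79*k - 2.74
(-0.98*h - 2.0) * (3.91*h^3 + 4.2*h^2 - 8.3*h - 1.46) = -3.8318*h^4 - 11.936*h^3 - 0.266*h^2 + 18.0308*h + 2.92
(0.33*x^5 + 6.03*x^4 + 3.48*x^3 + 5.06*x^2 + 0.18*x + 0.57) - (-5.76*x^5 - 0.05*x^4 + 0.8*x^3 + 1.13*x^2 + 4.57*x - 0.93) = 6.09*x^5 + 6.08*x^4 + 2.68*x^3 + 3.93*x^2 - 4.39*x + 1.5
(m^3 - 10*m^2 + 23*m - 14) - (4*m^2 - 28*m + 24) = m^3 - 14*m^2 + 51*m - 38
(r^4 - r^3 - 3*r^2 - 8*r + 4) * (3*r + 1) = 3*r^5 - 2*r^4 - 10*r^3 - 27*r^2 + 4*r + 4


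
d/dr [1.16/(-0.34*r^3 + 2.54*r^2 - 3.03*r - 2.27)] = (1.1832*r^2 - 5.8928*r + 3.5148)/(0.34*r^3 - 2.54*r^2 + 3.03*r + 2.27)^2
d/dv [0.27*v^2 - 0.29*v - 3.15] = 0.54*v - 0.29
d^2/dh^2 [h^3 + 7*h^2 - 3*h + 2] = 6*h + 14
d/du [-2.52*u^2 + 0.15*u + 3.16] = 0.15 - 5.04*u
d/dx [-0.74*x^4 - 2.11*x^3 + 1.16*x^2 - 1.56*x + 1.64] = -2.96*x^3 - 6.33*x^2 + 2.32*x - 1.56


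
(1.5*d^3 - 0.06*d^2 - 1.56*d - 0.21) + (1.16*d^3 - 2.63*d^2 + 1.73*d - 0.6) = 2.66*d^3 - 2.69*d^2 + 0.17*d - 0.81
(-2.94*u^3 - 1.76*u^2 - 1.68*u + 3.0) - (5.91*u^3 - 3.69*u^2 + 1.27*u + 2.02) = -8.85*u^3 + 1.93*u^2 - 2.95*u + 0.98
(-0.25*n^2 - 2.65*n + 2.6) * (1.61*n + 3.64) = -0.4025*n^3 - 5.1765*n^2 - 5.46*n + 9.464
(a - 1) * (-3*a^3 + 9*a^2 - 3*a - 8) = -3*a^4 + 12*a^3 - 12*a^2 - 5*a + 8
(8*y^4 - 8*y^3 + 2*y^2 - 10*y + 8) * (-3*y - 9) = -24*y^5 - 48*y^4 + 66*y^3 + 12*y^2 + 66*y - 72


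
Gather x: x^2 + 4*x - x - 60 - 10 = x^2 + 3*x - 70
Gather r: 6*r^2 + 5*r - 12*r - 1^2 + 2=6*r^2 - 7*r + 1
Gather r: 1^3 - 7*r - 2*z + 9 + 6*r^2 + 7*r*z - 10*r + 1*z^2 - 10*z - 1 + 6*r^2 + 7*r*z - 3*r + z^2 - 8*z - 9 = 12*r^2 + r*(14*z - 20) + 2*z^2 - 20*z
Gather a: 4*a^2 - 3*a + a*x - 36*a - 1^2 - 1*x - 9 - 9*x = 4*a^2 + a*(x - 39) - 10*x - 10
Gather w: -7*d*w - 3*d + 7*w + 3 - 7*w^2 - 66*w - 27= -3*d - 7*w^2 + w*(-7*d - 59) - 24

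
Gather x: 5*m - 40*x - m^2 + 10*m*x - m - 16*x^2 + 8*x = -m^2 + 4*m - 16*x^2 + x*(10*m - 32)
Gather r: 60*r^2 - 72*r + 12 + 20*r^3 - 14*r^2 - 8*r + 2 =20*r^3 + 46*r^2 - 80*r + 14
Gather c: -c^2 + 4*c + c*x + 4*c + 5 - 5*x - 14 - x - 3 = -c^2 + c*(x + 8) - 6*x - 12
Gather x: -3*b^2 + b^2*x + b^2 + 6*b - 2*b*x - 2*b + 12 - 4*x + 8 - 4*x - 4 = -2*b^2 + 4*b + x*(b^2 - 2*b - 8) + 16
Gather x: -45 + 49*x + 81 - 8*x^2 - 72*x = -8*x^2 - 23*x + 36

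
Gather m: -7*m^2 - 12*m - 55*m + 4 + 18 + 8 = -7*m^2 - 67*m + 30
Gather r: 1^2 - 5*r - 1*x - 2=-5*r - x - 1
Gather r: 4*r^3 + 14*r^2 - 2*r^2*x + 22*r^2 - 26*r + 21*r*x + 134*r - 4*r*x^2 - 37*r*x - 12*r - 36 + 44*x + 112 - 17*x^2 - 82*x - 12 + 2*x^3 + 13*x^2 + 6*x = 4*r^3 + r^2*(36 - 2*x) + r*(-4*x^2 - 16*x + 96) + 2*x^3 - 4*x^2 - 32*x + 64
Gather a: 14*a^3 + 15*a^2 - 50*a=14*a^3 + 15*a^2 - 50*a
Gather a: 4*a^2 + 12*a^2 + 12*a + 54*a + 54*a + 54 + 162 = 16*a^2 + 120*a + 216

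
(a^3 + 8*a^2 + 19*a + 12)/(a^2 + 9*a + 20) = (a^2 + 4*a + 3)/(a + 5)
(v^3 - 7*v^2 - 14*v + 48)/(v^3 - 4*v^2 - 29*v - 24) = (v - 2)/(v + 1)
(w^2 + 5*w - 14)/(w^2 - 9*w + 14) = (w + 7)/(w - 7)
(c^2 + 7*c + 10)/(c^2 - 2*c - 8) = (c + 5)/(c - 4)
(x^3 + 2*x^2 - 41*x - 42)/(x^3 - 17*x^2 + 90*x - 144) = (x^2 + 8*x + 7)/(x^2 - 11*x + 24)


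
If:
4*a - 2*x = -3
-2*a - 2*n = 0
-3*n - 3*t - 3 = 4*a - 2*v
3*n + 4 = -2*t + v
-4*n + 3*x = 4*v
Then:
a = 57/68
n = -57/68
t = 59/68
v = 219/68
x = 54/17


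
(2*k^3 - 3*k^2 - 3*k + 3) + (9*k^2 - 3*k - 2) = 2*k^3 + 6*k^2 - 6*k + 1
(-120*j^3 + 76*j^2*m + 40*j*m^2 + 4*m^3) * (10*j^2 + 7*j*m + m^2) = -1200*j^5 - 80*j^4*m + 812*j^3*m^2 + 396*j^2*m^3 + 68*j*m^4 + 4*m^5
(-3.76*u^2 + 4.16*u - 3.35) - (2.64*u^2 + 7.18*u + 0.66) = -6.4*u^2 - 3.02*u - 4.01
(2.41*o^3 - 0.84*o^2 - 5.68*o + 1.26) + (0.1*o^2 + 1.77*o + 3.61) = 2.41*o^3 - 0.74*o^2 - 3.91*o + 4.87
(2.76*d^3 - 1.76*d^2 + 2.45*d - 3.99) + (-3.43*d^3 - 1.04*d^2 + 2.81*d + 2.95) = -0.67*d^3 - 2.8*d^2 + 5.26*d - 1.04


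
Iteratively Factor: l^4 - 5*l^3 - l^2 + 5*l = (l + 1)*(l^3 - 6*l^2 + 5*l) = (l - 5)*(l + 1)*(l^2 - l) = l*(l - 5)*(l + 1)*(l - 1)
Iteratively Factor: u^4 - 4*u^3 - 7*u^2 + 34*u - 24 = (u - 4)*(u^3 - 7*u + 6) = (u - 4)*(u + 3)*(u^2 - 3*u + 2) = (u - 4)*(u - 1)*(u + 3)*(u - 2)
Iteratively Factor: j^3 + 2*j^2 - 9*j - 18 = (j - 3)*(j^2 + 5*j + 6) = (j - 3)*(j + 3)*(j + 2)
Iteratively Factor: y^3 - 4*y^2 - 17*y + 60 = (y - 3)*(y^2 - y - 20) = (y - 5)*(y - 3)*(y + 4)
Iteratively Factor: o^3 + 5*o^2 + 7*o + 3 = (o + 1)*(o^2 + 4*o + 3) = (o + 1)^2*(o + 3)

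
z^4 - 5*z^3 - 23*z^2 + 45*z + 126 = (z - 7)*(z - 3)*(z + 2)*(z + 3)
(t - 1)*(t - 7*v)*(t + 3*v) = t^3 - 4*t^2*v - t^2 - 21*t*v^2 + 4*t*v + 21*v^2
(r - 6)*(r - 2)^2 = r^3 - 10*r^2 + 28*r - 24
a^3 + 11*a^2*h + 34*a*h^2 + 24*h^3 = (a + h)*(a + 4*h)*(a + 6*h)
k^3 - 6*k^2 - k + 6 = (k - 6)*(k - 1)*(k + 1)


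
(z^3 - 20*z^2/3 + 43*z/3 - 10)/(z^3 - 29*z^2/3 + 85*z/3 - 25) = (z - 2)/(z - 5)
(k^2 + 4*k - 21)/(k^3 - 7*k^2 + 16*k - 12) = (k + 7)/(k^2 - 4*k + 4)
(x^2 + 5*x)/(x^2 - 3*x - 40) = x/(x - 8)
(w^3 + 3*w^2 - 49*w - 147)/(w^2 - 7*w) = w + 10 + 21/w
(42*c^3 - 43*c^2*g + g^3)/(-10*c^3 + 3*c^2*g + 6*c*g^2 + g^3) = (-42*c^2 + c*g + g^2)/(10*c^2 + 7*c*g + g^2)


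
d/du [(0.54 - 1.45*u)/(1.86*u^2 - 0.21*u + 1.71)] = (2.697*u^2 - 2.0088*u - 2.3661)/(3.4596*u^4 - 0.7812*u^3 + 6.4053*u^2 - 0.7182*u + 2.9241)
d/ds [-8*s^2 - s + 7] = -16*s - 1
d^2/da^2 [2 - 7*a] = 0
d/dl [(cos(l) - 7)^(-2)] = 2*sin(l)/(cos(l) - 7)^3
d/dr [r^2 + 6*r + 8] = 2*r + 6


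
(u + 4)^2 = u^2 + 8*u + 16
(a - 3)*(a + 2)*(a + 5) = a^3 + 4*a^2 - 11*a - 30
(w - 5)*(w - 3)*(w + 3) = w^3 - 5*w^2 - 9*w + 45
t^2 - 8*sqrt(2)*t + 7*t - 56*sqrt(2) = (t + 7)*(t - 8*sqrt(2))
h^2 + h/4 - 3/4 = (h - 3/4)*(h + 1)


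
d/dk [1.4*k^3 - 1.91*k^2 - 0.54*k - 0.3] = 4.2*k^2 - 3.82*k - 0.54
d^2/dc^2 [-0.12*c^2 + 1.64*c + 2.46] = -0.240000000000000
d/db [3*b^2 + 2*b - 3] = 6*b + 2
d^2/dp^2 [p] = 0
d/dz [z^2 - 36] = 2*z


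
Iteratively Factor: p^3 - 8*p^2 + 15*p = (p - 5)*(p^2 - 3*p) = (p - 5)*(p - 3)*(p)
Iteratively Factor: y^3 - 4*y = (y - 2)*(y^2 + 2*y) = (y - 2)*(y + 2)*(y)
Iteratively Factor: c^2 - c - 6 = (c - 3)*(c + 2)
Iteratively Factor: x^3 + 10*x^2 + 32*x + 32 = (x + 2)*(x^2 + 8*x + 16) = (x + 2)*(x + 4)*(x + 4)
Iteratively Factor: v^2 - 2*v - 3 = (v - 3)*(v + 1)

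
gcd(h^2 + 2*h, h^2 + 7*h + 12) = 1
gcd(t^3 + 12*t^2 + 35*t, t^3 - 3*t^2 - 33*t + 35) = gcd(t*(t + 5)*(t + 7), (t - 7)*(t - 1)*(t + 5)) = t + 5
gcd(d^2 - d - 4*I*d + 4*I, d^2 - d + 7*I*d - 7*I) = d - 1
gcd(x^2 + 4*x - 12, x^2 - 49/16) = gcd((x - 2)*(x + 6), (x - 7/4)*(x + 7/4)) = 1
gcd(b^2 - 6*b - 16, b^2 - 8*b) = b - 8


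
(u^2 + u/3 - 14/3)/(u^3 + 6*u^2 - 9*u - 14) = (u + 7/3)/(u^2 + 8*u + 7)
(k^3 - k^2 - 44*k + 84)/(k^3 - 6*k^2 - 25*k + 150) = (k^2 + 5*k - 14)/(k^2 - 25)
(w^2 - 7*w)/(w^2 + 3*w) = (w - 7)/(w + 3)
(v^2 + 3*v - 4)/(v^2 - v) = (v + 4)/v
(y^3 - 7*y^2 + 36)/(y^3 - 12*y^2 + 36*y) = (y^2 - y - 6)/(y*(y - 6))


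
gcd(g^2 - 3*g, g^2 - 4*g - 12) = 1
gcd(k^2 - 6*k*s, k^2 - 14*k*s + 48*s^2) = -k + 6*s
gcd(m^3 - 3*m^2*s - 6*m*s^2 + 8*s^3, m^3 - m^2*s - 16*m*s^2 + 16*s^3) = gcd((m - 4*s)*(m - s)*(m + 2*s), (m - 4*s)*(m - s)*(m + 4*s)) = m^2 - 5*m*s + 4*s^2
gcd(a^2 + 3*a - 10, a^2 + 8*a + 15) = a + 5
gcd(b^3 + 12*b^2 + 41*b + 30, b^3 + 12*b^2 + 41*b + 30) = b^3 + 12*b^2 + 41*b + 30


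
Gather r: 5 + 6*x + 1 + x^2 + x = x^2 + 7*x + 6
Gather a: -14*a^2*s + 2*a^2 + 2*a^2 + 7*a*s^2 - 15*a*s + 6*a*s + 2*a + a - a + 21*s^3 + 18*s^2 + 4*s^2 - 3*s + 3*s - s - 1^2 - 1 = a^2*(4 - 14*s) + a*(7*s^2 - 9*s + 2) + 21*s^3 + 22*s^2 - s - 2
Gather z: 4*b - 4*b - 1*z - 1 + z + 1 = 0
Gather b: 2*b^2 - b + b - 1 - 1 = 2*b^2 - 2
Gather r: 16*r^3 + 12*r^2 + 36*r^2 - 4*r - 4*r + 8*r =16*r^3 + 48*r^2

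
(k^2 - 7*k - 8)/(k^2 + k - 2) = (k^2 - 7*k - 8)/(k^2 + k - 2)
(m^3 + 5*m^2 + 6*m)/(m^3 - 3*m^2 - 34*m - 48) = m/(m - 8)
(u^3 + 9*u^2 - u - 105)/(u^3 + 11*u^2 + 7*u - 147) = (u + 5)/(u + 7)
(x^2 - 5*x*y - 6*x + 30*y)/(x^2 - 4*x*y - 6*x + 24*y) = (x - 5*y)/(x - 4*y)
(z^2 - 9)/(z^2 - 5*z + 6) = (z + 3)/(z - 2)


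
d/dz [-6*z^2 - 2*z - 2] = -12*z - 2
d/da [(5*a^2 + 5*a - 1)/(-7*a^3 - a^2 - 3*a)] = (35*a^4 + 70*a^3 - 31*a^2 - 2*a - 3)/(a^2*(49*a^4 + 14*a^3 + 43*a^2 + 6*a + 9))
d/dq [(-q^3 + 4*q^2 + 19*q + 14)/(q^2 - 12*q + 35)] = (-q^2 + 10*q + 17)/(q^2 - 10*q + 25)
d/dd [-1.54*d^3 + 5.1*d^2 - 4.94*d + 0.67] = -4.62*d^2 + 10.2*d - 4.94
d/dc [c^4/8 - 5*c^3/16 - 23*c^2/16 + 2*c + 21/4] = c^3/2 - 15*c^2/16 - 23*c/8 + 2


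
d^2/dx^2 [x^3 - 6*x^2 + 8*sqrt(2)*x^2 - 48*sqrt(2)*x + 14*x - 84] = 6*x - 12 + 16*sqrt(2)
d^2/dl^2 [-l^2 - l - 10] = -2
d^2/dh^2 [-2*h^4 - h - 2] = -24*h^2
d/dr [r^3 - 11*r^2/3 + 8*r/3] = 3*r^2 - 22*r/3 + 8/3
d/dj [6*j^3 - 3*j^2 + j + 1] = 18*j^2 - 6*j + 1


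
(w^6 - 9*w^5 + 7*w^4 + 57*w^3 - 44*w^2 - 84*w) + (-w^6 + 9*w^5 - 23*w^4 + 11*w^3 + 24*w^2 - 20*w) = -16*w^4 + 68*w^3 - 20*w^2 - 104*w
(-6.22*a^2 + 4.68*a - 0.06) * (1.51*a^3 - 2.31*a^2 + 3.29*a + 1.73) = -9.3922*a^5 + 21.435*a^4 - 31.3652*a^3 + 4.7752*a^2 + 7.899*a - 0.1038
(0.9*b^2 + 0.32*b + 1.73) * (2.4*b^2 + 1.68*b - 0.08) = 2.16*b^4 + 2.28*b^3 + 4.6176*b^2 + 2.8808*b - 0.1384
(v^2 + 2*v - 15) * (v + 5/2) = v^3 + 9*v^2/2 - 10*v - 75/2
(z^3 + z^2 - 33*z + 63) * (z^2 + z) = z^5 + 2*z^4 - 32*z^3 + 30*z^2 + 63*z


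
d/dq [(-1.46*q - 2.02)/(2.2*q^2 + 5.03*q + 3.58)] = (3.212*q^2 + 8.888*q + 4.9338)/(4.84*q^4 + 22.132*q^3 + 41.0529*q^2 + 36.0148*q + 12.8164)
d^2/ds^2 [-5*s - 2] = 0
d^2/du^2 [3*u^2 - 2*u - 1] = 6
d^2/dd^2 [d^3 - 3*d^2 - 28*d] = 6*d - 6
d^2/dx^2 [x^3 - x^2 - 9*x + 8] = 6*x - 2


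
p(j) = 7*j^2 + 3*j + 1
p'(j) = 14*j + 3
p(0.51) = 4.35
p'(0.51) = 10.14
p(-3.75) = 88.19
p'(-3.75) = -49.50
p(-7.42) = 364.13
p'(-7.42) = -100.88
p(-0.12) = 0.74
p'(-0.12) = 1.32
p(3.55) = 99.87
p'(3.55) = 52.70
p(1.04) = 11.69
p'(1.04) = 17.56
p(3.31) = 87.62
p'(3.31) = 49.34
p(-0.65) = 2.01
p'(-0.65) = -6.10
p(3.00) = 73.00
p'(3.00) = 45.00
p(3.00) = 73.00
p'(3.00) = 45.00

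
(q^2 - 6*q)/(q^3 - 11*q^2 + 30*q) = 1/(q - 5)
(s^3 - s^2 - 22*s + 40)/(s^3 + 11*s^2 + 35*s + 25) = (s^2 - 6*s + 8)/(s^2 + 6*s + 5)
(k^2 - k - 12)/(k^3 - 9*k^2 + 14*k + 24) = (k + 3)/(k^2 - 5*k - 6)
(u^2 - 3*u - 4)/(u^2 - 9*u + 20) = (u + 1)/(u - 5)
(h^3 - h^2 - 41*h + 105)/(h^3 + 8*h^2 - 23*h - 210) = (h - 3)/(h + 6)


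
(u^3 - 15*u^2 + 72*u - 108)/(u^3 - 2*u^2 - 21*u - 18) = (u^2 - 9*u + 18)/(u^2 + 4*u + 3)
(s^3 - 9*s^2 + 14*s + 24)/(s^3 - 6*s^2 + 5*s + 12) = (s - 6)/(s - 3)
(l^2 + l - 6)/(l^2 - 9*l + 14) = (l + 3)/(l - 7)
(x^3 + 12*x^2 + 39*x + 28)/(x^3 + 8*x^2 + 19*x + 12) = (x + 7)/(x + 3)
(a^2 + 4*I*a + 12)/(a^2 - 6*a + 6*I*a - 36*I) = (a - 2*I)/(a - 6)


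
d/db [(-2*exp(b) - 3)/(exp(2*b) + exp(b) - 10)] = ((2*exp(b) + 1)*(2*exp(b) + 3) - 2*exp(2*b) - 2*exp(b) + 20)*exp(b)/(exp(2*b) + exp(b) - 10)^2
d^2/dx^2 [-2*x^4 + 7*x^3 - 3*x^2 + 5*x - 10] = -24*x^2 + 42*x - 6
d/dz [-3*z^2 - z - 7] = -6*z - 1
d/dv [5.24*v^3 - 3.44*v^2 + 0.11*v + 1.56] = 15.72*v^2 - 6.88*v + 0.11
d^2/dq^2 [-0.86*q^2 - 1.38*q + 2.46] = -1.72000000000000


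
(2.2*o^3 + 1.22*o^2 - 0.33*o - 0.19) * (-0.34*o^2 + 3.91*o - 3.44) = -0.748*o^5 + 8.1872*o^4 - 2.6856*o^3 - 5.4225*o^2 + 0.3923*o + 0.6536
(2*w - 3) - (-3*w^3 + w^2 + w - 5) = 3*w^3 - w^2 + w + 2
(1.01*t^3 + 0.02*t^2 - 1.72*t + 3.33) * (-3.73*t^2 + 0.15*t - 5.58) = -3.7673*t^5 + 0.0769*t^4 + 0.7828*t^3 - 12.7905*t^2 + 10.0971*t - 18.5814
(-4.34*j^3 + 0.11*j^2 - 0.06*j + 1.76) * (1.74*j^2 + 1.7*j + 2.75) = -7.5516*j^5 - 7.1866*j^4 - 11.8524*j^3 + 3.2629*j^2 + 2.827*j + 4.84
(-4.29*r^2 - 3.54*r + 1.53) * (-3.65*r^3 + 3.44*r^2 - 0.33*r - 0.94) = 15.6585*r^5 - 1.8366*r^4 - 16.3464*r^3 + 10.464*r^2 + 2.8227*r - 1.4382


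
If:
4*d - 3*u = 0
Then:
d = 3*u/4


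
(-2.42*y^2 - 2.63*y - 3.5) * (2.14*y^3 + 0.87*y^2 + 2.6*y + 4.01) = -5.1788*y^5 - 7.7336*y^4 - 16.0701*y^3 - 19.5872*y^2 - 19.6463*y - 14.035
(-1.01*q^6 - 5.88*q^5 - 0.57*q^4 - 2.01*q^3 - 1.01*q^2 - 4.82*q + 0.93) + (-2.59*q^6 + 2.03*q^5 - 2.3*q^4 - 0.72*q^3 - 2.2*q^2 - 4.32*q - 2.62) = -3.6*q^6 - 3.85*q^5 - 2.87*q^4 - 2.73*q^3 - 3.21*q^2 - 9.14*q - 1.69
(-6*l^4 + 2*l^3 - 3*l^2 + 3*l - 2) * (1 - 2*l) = 12*l^5 - 10*l^4 + 8*l^3 - 9*l^2 + 7*l - 2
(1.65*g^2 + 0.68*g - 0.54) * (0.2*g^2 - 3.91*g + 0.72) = 0.33*g^4 - 6.3155*g^3 - 1.5788*g^2 + 2.601*g - 0.3888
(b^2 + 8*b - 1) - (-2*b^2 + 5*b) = 3*b^2 + 3*b - 1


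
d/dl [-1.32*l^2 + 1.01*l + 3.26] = 1.01 - 2.64*l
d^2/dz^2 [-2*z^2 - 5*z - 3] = -4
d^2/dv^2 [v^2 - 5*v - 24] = 2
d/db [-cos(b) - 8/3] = sin(b)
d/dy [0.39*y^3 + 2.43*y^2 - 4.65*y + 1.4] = 1.17*y^2 + 4.86*y - 4.65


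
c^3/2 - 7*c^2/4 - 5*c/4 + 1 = (c/2 + 1/2)*(c - 4)*(c - 1/2)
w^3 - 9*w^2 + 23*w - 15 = (w - 5)*(w - 3)*(w - 1)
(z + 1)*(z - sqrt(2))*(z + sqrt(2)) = z^3 + z^2 - 2*z - 2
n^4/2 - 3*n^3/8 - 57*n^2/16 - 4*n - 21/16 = (n/2 + 1/2)*(n - 7/2)*(n + 3/4)*(n + 1)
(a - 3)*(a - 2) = a^2 - 5*a + 6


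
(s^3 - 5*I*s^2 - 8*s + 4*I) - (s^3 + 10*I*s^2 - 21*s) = -15*I*s^2 + 13*s + 4*I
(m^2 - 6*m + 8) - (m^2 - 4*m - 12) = 20 - 2*m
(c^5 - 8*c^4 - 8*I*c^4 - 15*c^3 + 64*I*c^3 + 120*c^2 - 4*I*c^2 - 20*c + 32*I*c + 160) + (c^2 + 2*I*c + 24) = c^5 - 8*c^4 - 8*I*c^4 - 15*c^3 + 64*I*c^3 + 121*c^2 - 4*I*c^2 - 20*c + 34*I*c + 184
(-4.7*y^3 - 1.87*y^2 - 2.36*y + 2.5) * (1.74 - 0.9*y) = 4.23*y^4 - 6.495*y^3 - 1.1298*y^2 - 6.3564*y + 4.35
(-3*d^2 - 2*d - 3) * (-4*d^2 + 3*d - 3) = 12*d^4 - d^3 + 15*d^2 - 3*d + 9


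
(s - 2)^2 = s^2 - 4*s + 4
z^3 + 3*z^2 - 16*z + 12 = (z - 2)*(z - 1)*(z + 6)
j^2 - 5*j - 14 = (j - 7)*(j + 2)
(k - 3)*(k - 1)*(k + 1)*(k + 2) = k^4 - k^3 - 7*k^2 + k + 6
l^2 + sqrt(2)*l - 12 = (l - 2*sqrt(2))*(l + 3*sqrt(2))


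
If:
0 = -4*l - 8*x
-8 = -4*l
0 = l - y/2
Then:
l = 2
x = -1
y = 4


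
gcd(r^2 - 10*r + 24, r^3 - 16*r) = r - 4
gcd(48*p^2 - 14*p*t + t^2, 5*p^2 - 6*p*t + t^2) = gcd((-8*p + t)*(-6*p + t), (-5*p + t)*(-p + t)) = 1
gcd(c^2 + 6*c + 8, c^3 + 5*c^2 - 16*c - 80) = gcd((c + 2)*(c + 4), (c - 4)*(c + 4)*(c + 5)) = c + 4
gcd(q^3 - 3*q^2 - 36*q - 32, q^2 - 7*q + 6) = 1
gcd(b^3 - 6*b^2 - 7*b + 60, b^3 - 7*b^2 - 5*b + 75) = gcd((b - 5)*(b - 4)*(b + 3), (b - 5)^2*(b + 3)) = b^2 - 2*b - 15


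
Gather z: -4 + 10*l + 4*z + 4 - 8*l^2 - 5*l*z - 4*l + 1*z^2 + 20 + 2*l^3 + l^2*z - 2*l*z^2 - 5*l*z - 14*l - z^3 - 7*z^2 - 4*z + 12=2*l^3 - 8*l^2 - 8*l - z^3 + z^2*(-2*l - 6) + z*(l^2 - 10*l) + 32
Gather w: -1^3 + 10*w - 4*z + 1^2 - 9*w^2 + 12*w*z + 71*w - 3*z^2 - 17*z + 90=-9*w^2 + w*(12*z + 81) - 3*z^2 - 21*z + 90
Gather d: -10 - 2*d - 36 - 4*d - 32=-6*d - 78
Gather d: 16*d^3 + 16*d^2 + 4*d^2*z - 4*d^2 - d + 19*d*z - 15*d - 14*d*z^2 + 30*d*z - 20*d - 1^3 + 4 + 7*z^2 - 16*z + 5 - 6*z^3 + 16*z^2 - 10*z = 16*d^3 + d^2*(4*z + 12) + d*(-14*z^2 + 49*z - 36) - 6*z^3 + 23*z^2 - 26*z + 8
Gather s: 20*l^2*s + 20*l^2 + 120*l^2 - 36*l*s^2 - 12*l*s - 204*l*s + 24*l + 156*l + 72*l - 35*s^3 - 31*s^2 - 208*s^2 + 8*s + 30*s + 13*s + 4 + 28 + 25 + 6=140*l^2 + 252*l - 35*s^3 + s^2*(-36*l - 239) + s*(20*l^2 - 216*l + 51) + 63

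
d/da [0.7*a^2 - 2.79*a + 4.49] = 1.4*a - 2.79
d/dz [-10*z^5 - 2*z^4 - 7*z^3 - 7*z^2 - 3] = z*(-50*z^3 - 8*z^2 - 21*z - 14)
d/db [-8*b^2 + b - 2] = 1 - 16*b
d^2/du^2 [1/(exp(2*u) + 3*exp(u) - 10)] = (2*(2*exp(u) + 3)^2*exp(u) - (4*exp(u) + 3)*(exp(2*u) + 3*exp(u) - 10))*exp(u)/(exp(2*u) + 3*exp(u) - 10)^3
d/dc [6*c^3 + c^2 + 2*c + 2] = 18*c^2 + 2*c + 2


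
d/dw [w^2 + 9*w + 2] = 2*w + 9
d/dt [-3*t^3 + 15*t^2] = 3*t*(10 - 3*t)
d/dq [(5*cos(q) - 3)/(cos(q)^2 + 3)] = (5*cos(q)^2 - 6*cos(q) - 15)*sin(q)/((sin(q) - 2)^2*(sin(q) + 2)^2)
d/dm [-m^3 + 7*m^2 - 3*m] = -3*m^2 + 14*m - 3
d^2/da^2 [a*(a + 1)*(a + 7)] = 6*a + 16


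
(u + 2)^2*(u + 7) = u^3 + 11*u^2 + 32*u + 28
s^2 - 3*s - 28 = (s - 7)*(s + 4)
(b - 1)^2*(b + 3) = b^3 + b^2 - 5*b + 3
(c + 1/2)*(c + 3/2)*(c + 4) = c^3 + 6*c^2 + 35*c/4 + 3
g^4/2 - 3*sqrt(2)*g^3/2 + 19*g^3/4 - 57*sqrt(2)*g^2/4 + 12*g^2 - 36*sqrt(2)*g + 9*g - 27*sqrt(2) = (g/2 + 1)*(g + 3/2)*(g + 6)*(g - 3*sqrt(2))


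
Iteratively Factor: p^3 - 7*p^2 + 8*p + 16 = (p - 4)*(p^2 - 3*p - 4) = (p - 4)*(p + 1)*(p - 4)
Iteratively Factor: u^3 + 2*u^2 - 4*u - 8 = (u + 2)*(u^2 - 4) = (u - 2)*(u + 2)*(u + 2)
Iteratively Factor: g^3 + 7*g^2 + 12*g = (g + 4)*(g^2 + 3*g) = (g + 3)*(g + 4)*(g)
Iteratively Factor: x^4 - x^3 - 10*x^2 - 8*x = (x + 2)*(x^3 - 3*x^2 - 4*x) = (x + 1)*(x + 2)*(x^2 - 4*x) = (x - 4)*(x + 1)*(x + 2)*(x)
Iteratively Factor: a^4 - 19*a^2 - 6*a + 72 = (a - 2)*(a^3 + 2*a^2 - 15*a - 36) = (a - 2)*(a + 3)*(a^2 - a - 12) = (a - 4)*(a - 2)*(a + 3)*(a + 3)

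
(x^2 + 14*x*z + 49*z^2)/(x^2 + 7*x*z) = (x + 7*z)/x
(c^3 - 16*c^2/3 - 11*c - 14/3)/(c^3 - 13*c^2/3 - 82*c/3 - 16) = (c^2 - 6*c - 7)/(c^2 - 5*c - 24)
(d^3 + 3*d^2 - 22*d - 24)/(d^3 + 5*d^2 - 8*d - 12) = (d - 4)/(d - 2)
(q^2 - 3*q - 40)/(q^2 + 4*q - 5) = (q - 8)/(q - 1)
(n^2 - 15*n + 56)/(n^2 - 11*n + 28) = (n - 8)/(n - 4)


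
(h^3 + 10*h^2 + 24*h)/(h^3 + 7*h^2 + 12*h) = (h + 6)/(h + 3)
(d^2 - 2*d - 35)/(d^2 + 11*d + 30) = (d - 7)/(d + 6)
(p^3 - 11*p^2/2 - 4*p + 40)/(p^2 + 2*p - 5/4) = 2*(p^2 - 8*p + 16)/(2*p - 1)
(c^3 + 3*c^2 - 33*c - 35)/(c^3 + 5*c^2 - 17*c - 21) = (c - 5)/(c - 3)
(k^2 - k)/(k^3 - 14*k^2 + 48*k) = (k - 1)/(k^2 - 14*k + 48)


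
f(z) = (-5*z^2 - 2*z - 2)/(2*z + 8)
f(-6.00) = 42.50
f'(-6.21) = 5.08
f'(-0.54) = 0.59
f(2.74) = -3.34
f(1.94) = -2.08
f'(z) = (-10*z - 2)/(2*z + 8) - 2*(-5*z^2 - 2*z - 2)/(2*z + 8)^2 = (-5*z^2 - 40*z - 6)/(2*(z^2 + 8*z + 16))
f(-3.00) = -20.50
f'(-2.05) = 7.23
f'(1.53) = -1.29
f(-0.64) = -0.41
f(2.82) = -3.48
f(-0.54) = -0.34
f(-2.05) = -4.85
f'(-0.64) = 0.78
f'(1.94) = -1.45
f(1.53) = -1.52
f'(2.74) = -1.69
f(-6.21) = 41.27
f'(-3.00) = 34.50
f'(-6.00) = 6.75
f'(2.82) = -1.70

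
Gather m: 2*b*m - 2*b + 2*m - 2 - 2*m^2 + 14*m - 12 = -2*b - 2*m^2 + m*(2*b + 16) - 14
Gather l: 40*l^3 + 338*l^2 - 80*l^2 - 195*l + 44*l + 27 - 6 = 40*l^3 + 258*l^2 - 151*l + 21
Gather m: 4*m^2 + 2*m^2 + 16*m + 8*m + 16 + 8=6*m^2 + 24*m + 24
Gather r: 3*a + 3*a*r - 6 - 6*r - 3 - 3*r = 3*a + r*(3*a - 9) - 9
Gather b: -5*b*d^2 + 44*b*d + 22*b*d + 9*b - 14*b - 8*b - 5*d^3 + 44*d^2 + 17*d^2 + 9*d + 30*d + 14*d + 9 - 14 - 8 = b*(-5*d^2 + 66*d - 13) - 5*d^3 + 61*d^2 + 53*d - 13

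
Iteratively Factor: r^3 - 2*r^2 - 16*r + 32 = (r - 4)*(r^2 + 2*r - 8) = (r - 4)*(r - 2)*(r + 4)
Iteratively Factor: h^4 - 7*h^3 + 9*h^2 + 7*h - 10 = (h - 5)*(h^3 - 2*h^2 - h + 2) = (h - 5)*(h - 2)*(h^2 - 1) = (h - 5)*(h - 2)*(h - 1)*(h + 1)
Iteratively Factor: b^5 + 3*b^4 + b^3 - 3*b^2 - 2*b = (b + 1)*(b^4 + 2*b^3 - b^2 - 2*b) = (b + 1)^2*(b^3 + b^2 - 2*b) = (b - 1)*(b + 1)^2*(b^2 + 2*b) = b*(b - 1)*(b + 1)^2*(b + 2)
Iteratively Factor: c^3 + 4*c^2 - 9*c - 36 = (c + 4)*(c^2 - 9) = (c - 3)*(c + 4)*(c + 3)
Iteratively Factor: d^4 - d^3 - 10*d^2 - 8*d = (d - 4)*(d^3 + 3*d^2 + 2*d) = (d - 4)*(d + 1)*(d^2 + 2*d) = d*(d - 4)*(d + 1)*(d + 2)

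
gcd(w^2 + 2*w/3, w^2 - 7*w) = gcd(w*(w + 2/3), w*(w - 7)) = w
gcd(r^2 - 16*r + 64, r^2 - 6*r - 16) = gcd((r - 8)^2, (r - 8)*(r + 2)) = r - 8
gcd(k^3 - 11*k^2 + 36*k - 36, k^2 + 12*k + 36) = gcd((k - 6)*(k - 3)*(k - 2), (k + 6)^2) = 1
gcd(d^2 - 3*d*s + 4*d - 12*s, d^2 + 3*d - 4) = d + 4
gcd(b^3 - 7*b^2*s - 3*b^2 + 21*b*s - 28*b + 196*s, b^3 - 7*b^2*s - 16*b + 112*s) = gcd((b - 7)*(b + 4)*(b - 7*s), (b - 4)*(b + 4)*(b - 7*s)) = -b^2 + 7*b*s - 4*b + 28*s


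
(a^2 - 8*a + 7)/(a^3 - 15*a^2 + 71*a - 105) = (a - 1)/(a^2 - 8*a + 15)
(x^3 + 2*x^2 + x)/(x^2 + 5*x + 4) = x*(x + 1)/(x + 4)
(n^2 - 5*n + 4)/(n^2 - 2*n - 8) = (n - 1)/(n + 2)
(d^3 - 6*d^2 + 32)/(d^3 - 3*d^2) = (d^3 - 6*d^2 + 32)/(d^2*(d - 3))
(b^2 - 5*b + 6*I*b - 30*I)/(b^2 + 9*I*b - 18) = (b - 5)/(b + 3*I)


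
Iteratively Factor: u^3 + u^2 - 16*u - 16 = (u + 1)*(u^2 - 16) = (u - 4)*(u + 1)*(u + 4)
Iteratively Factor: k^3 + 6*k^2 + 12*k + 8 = (k + 2)*(k^2 + 4*k + 4) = (k + 2)^2*(k + 2)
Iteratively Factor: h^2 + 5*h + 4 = (h + 1)*(h + 4)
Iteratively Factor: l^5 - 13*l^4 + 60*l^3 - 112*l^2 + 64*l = (l - 1)*(l^4 - 12*l^3 + 48*l^2 - 64*l) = (l - 4)*(l - 1)*(l^3 - 8*l^2 + 16*l) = l*(l - 4)*(l - 1)*(l^2 - 8*l + 16) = l*(l - 4)^2*(l - 1)*(l - 4)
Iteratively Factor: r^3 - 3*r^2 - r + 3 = (r + 1)*(r^2 - 4*r + 3) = (r - 3)*(r + 1)*(r - 1)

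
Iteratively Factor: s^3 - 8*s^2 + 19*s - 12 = (s - 3)*(s^2 - 5*s + 4) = (s - 4)*(s - 3)*(s - 1)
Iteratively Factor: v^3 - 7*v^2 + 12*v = (v - 3)*(v^2 - 4*v) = (v - 4)*(v - 3)*(v)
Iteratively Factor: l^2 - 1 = (l + 1)*(l - 1)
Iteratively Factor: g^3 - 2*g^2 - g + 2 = (g - 1)*(g^2 - g - 2) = (g - 2)*(g - 1)*(g + 1)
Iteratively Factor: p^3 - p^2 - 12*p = (p)*(p^2 - p - 12) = p*(p + 3)*(p - 4)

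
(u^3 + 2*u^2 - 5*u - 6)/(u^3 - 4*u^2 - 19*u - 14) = (u^2 + u - 6)/(u^2 - 5*u - 14)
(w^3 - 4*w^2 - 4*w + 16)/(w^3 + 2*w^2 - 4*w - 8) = (w - 4)/(w + 2)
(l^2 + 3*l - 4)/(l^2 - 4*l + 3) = (l + 4)/(l - 3)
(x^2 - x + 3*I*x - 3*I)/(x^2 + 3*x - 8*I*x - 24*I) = (x^2 + x*(-1 + 3*I) - 3*I)/(x^2 + x*(3 - 8*I) - 24*I)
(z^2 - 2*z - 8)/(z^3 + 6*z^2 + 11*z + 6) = (z - 4)/(z^2 + 4*z + 3)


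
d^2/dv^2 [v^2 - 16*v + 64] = 2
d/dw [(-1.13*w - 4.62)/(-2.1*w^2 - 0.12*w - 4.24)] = (-2.373*w^2 - 19.404*w + 4.2368)/(4.41*w^4 + 0.504*w^3 + 17.8224*w^2 + 1.0176*w + 17.9776)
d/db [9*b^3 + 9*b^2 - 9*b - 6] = 27*b^2 + 18*b - 9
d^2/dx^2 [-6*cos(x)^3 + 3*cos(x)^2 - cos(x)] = 11*cos(x)/2 - 6*cos(2*x) + 27*cos(3*x)/2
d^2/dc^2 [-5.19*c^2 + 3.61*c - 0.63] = -10.3800000000000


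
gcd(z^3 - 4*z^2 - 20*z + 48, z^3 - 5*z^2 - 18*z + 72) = z^2 - 2*z - 24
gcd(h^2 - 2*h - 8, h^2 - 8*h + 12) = 1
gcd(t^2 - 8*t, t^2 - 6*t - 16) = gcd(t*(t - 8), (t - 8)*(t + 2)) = t - 8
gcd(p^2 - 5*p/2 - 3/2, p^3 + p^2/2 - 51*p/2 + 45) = p - 3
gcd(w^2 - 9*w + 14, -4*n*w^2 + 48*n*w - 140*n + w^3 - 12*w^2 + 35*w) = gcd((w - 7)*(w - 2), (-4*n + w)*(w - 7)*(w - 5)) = w - 7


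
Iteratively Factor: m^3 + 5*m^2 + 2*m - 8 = (m - 1)*(m^2 + 6*m + 8) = (m - 1)*(m + 2)*(m + 4)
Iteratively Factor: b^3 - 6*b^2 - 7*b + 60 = (b + 3)*(b^2 - 9*b + 20) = (b - 4)*(b + 3)*(b - 5)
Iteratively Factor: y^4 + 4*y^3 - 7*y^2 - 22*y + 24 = (y + 4)*(y^3 - 7*y + 6) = (y - 2)*(y + 4)*(y^2 + 2*y - 3) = (y - 2)*(y + 3)*(y + 4)*(y - 1)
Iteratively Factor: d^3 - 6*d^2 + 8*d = (d)*(d^2 - 6*d + 8) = d*(d - 2)*(d - 4)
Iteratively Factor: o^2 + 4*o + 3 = (o + 3)*(o + 1)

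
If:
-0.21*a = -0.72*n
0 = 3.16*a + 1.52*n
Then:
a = 0.00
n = 0.00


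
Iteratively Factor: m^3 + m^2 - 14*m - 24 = (m + 2)*(m^2 - m - 12) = (m - 4)*(m + 2)*(m + 3)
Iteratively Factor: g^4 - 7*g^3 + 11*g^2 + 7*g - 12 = (g - 3)*(g^3 - 4*g^2 - g + 4) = (g - 4)*(g - 3)*(g^2 - 1) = (g - 4)*(g - 3)*(g - 1)*(g + 1)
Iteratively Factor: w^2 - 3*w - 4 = (w - 4)*(w + 1)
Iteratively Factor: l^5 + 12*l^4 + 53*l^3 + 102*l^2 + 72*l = (l)*(l^4 + 12*l^3 + 53*l^2 + 102*l + 72) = l*(l + 3)*(l^3 + 9*l^2 + 26*l + 24) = l*(l + 3)^2*(l^2 + 6*l + 8) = l*(l + 3)^2*(l + 4)*(l + 2)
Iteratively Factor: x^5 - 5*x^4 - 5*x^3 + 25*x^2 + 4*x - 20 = (x - 1)*(x^4 - 4*x^3 - 9*x^2 + 16*x + 20) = (x - 1)*(x + 2)*(x^3 - 6*x^2 + 3*x + 10) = (x - 5)*(x - 1)*(x + 2)*(x^2 - x - 2) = (x - 5)*(x - 1)*(x + 1)*(x + 2)*(x - 2)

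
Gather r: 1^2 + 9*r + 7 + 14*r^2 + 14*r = 14*r^2 + 23*r + 8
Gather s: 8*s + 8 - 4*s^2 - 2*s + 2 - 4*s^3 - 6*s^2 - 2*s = -4*s^3 - 10*s^2 + 4*s + 10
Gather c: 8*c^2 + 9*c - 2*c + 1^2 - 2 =8*c^2 + 7*c - 1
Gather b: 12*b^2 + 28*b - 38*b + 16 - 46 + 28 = 12*b^2 - 10*b - 2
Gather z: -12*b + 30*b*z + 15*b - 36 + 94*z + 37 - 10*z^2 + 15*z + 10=3*b - 10*z^2 + z*(30*b + 109) + 11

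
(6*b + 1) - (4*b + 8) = 2*b - 7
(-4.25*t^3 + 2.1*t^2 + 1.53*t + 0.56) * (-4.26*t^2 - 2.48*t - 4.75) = 18.105*t^5 + 1.594*t^4 + 8.4617*t^3 - 16.155*t^2 - 8.6563*t - 2.66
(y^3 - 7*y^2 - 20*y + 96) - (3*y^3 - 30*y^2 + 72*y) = -2*y^3 + 23*y^2 - 92*y + 96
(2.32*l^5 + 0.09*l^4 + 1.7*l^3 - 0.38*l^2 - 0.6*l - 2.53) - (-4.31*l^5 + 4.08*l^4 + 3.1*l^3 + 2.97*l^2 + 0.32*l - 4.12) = 6.63*l^5 - 3.99*l^4 - 1.4*l^3 - 3.35*l^2 - 0.92*l + 1.59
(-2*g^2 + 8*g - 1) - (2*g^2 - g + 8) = -4*g^2 + 9*g - 9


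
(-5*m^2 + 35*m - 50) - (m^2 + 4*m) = -6*m^2 + 31*m - 50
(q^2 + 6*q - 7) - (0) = q^2 + 6*q - 7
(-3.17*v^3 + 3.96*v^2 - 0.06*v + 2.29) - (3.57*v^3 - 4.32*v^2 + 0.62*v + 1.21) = -6.74*v^3 + 8.28*v^2 - 0.68*v + 1.08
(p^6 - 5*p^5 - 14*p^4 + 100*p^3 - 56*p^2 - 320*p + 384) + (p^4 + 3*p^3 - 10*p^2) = p^6 - 5*p^5 - 13*p^4 + 103*p^3 - 66*p^2 - 320*p + 384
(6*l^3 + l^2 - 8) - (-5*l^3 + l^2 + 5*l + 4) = 11*l^3 - 5*l - 12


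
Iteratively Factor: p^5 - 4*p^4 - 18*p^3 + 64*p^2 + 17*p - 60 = (p - 3)*(p^4 - p^3 - 21*p^2 + p + 20) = (p - 3)*(p + 4)*(p^3 - 5*p^2 - p + 5) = (p - 3)*(p - 1)*(p + 4)*(p^2 - 4*p - 5) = (p - 3)*(p - 1)*(p + 1)*(p + 4)*(p - 5)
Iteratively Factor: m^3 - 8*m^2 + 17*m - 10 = (m - 5)*(m^2 - 3*m + 2) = (m - 5)*(m - 2)*(m - 1)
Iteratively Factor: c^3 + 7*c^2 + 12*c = (c + 3)*(c^2 + 4*c) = (c + 3)*(c + 4)*(c)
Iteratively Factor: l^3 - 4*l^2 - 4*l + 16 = (l - 2)*(l^2 - 2*l - 8) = (l - 2)*(l + 2)*(l - 4)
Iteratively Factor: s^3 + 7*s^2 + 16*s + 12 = (s + 2)*(s^2 + 5*s + 6) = (s + 2)*(s + 3)*(s + 2)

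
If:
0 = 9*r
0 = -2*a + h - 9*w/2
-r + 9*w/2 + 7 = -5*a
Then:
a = -9*w/10 - 7/5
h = 27*w/10 - 14/5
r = 0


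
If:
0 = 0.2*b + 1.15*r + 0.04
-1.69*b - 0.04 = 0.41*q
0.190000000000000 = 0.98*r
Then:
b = -1.31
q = 5.32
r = 0.19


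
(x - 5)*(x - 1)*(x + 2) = x^3 - 4*x^2 - 7*x + 10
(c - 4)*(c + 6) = c^2 + 2*c - 24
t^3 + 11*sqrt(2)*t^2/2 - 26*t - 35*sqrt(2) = (t - 5*sqrt(2)/2)*(t + sqrt(2))*(t + 7*sqrt(2))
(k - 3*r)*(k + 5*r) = k^2 + 2*k*r - 15*r^2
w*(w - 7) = w^2 - 7*w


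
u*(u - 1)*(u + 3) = u^3 + 2*u^2 - 3*u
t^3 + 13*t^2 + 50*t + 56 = (t + 2)*(t + 4)*(t + 7)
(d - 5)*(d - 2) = d^2 - 7*d + 10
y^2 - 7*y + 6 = (y - 6)*(y - 1)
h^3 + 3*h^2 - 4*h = h*(h - 1)*(h + 4)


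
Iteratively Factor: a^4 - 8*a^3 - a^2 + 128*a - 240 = (a + 4)*(a^3 - 12*a^2 + 47*a - 60) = (a - 5)*(a + 4)*(a^2 - 7*a + 12) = (a - 5)*(a - 3)*(a + 4)*(a - 4)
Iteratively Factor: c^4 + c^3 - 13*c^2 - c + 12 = (c - 3)*(c^3 + 4*c^2 - c - 4) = (c - 3)*(c - 1)*(c^2 + 5*c + 4) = (c - 3)*(c - 1)*(c + 4)*(c + 1)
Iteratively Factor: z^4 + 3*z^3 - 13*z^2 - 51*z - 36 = (z + 3)*(z^3 - 13*z - 12) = (z + 1)*(z + 3)*(z^2 - z - 12) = (z - 4)*(z + 1)*(z + 3)*(z + 3)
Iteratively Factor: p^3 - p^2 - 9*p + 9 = (p + 3)*(p^2 - 4*p + 3) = (p - 3)*(p + 3)*(p - 1)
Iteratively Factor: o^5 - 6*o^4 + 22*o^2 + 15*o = (o + 1)*(o^4 - 7*o^3 + 7*o^2 + 15*o) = (o - 5)*(o + 1)*(o^3 - 2*o^2 - 3*o) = (o - 5)*(o - 3)*(o + 1)*(o^2 + o) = (o - 5)*(o - 3)*(o + 1)^2*(o)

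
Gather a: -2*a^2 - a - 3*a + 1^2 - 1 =-2*a^2 - 4*a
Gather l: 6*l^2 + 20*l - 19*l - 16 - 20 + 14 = 6*l^2 + l - 22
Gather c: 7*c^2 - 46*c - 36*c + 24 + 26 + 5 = 7*c^2 - 82*c + 55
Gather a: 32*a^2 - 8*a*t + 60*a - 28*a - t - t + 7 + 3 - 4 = 32*a^2 + a*(32 - 8*t) - 2*t + 6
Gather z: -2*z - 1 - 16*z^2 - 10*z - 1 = -16*z^2 - 12*z - 2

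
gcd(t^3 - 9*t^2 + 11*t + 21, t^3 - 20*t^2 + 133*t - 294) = t - 7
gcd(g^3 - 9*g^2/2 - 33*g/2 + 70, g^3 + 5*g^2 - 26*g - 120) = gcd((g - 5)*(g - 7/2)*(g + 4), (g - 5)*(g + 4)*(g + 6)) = g^2 - g - 20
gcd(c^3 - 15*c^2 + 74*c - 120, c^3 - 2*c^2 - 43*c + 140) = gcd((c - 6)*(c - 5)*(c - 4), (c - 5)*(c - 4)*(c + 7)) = c^2 - 9*c + 20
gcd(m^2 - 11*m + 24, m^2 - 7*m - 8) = m - 8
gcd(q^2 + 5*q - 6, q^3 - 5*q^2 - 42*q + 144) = q + 6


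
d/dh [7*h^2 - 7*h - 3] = 14*h - 7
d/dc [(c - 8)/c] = 8/c^2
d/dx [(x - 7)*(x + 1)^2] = (x + 1)*(3*x - 13)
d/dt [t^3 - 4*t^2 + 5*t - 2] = 3*t^2 - 8*t + 5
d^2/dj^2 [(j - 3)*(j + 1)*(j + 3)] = 6*j + 2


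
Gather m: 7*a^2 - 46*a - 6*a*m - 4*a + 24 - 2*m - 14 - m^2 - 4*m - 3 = 7*a^2 - 50*a - m^2 + m*(-6*a - 6) + 7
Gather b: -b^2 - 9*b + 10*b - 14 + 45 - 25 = -b^2 + b + 6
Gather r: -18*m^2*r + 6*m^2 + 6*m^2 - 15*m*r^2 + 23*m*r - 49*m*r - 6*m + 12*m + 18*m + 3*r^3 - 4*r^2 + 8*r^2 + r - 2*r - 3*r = 12*m^2 + 24*m + 3*r^3 + r^2*(4 - 15*m) + r*(-18*m^2 - 26*m - 4)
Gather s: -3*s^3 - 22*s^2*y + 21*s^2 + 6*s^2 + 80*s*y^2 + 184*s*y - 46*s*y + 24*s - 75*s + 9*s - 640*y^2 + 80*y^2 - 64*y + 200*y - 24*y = -3*s^3 + s^2*(27 - 22*y) + s*(80*y^2 + 138*y - 42) - 560*y^2 + 112*y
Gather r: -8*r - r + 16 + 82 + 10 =108 - 9*r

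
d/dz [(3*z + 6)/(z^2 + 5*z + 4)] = 3*(z^2 + 5*z - (z + 2)*(2*z + 5) + 4)/(z^2 + 5*z + 4)^2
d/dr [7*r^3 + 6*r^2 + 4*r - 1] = 21*r^2 + 12*r + 4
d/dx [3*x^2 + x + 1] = 6*x + 1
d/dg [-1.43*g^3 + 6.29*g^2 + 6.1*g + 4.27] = -4.29*g^2 + 12.58*g + 6.1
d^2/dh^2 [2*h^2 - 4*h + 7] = 4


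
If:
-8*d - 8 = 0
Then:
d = -1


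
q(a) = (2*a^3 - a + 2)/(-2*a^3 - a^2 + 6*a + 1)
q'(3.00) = 0.27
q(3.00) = -1.20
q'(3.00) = 0.27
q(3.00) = -1.20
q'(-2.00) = -145.00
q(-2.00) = -12.00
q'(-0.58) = -2.33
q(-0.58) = -0.90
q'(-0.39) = -7.00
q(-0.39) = -1.65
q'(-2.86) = -0.97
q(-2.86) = -1.87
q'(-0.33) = -12.77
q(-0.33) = -2.22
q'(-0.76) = -1.47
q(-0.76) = -0.58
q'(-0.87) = -1.34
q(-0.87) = -0.42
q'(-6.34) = -0.04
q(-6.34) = -1.16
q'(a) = (6*a^2 - 1)/(-2*a^3 - a^2 + 6*a + 1) + (6*a^2 + 2*a - 6)*(2*a^3 - a + 2)/(-2*a^3 - a^2 + 6*a + 1)^2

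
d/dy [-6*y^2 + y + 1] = 1 - 12*y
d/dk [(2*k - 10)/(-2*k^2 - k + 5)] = 4*k*(k - 10)/(4*k^4 + 4*k^3 - 19*k^2 - 10*k + 25)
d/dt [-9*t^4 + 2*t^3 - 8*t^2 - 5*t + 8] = -36*t^3 + 6*t^2 - 16*t - 5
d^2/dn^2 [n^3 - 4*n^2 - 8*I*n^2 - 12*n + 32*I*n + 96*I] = 6*n - 8 - 16*I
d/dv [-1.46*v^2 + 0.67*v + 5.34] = 0.67 - 2.92*v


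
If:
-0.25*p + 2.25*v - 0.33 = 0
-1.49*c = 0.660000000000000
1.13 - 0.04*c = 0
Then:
No Solution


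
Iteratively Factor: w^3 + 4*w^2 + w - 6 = (w - 1)*(w^2 + 5*w + 6) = (w - 1)*(w + 3)*(w + 2)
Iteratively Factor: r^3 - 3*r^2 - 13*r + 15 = (r - 1)*(r^2 - 2*r - 15) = (r - 1)*(r + 3)*(r - 5)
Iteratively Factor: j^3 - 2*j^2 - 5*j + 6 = (j - 1)*(j^2 - j - 6) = (j - 3)*(j - 1)*(j + 2)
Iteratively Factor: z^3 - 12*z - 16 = (z - 4)*(z^2 + 4*z + 4) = (z - 4)*(z + 2)*(z + 2)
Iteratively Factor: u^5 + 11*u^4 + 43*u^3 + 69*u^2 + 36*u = (u + 3)*(u^4 + 8*u^3 + 19*u^2 + 12*u) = (u + 3)*(u + 4)*(u^3 + 4*u^2 + 3*u) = (u + 1)*(u + 3)*(u + 4)*(u^2 + 3*u) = (u + 1)*(u + 3)^2*(u + 4)*(u)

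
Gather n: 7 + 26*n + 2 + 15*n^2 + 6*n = 15*n^2 + 32*n + 9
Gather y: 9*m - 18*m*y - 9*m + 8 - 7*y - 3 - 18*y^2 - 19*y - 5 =-18*y^2 + y*(-18*m - 26)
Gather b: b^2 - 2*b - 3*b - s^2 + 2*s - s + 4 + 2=b^2 - 5*b - s^2 + s + 6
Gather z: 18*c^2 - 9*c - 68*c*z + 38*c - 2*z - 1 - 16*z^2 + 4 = 18*c^2 + 29*c - 16*z^2 + z*(-68*c - 2) + 3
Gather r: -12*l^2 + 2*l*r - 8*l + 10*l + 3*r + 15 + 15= -12*l^2 + 2*l + r*(2*l + 3) + 30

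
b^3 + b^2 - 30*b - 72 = (b - 6)*(b + 3)*(b + 4)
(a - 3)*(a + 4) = a^2 + a - 12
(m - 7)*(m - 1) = m^2 - 8*m + 7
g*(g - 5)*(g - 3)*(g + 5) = g^4 - 3*g^3 - 25*g^2 + 75*g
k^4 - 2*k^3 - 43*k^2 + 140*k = k*(k - 5)*(k - 4)*(k + 7)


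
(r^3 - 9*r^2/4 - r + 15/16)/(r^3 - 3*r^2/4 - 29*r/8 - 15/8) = (r - 1/2)/(r + 1)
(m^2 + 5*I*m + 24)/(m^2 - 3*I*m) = (m + 8*I)/m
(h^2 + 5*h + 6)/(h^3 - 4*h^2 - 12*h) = (h + 3)/(h*(h - 6))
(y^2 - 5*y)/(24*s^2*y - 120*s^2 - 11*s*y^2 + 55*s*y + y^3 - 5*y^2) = y/(24*s^2 - 11*s*y + y^2)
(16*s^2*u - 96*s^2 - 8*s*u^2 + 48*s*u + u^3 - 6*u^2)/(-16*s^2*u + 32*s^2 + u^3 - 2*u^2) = (-4*s*u + 24*s + u^2 - 6*u)/(4*s*u - 8*s + u^2 - 2*u)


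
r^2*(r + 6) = r^3 + 6*r^2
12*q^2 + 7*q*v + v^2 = (3*q + v)*(4*q + v)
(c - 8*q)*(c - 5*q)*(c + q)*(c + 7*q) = c^4 - 5*c^3*q - 57*c^2*q^2 + 229*c*q^3 + 280*q^4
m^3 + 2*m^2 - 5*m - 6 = (m - 2)*(m + 1)*(m + 3)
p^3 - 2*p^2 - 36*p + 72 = (p - 6)*(p - 2)*(p + 6)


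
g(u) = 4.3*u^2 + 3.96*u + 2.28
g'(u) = 8.6*u + 3.96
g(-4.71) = 79.02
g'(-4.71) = -36.55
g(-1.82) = 9.32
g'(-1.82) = -11.69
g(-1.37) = 4.93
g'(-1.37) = -7.82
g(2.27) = 33.43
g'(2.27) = 23.48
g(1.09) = 11.71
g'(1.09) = 13.33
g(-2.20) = 14.38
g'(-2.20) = -14.96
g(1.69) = 21.25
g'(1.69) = 18.49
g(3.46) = 67.46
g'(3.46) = 33.72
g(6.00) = 180.84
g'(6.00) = 55.56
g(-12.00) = 573.96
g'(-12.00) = -99.24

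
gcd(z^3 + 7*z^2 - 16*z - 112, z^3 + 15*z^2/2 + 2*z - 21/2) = z + 7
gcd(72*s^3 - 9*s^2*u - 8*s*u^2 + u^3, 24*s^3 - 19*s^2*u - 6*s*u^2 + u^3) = 24*s^2 + 5*s*u - u^2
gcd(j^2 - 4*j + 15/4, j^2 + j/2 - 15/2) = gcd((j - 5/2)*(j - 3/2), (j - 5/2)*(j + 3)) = j - 5/2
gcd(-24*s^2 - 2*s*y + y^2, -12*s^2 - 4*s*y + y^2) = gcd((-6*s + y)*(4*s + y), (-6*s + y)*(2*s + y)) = -6*s + y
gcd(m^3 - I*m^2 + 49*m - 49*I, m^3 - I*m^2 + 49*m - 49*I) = m^3 - I*m^2 + 49*m - 49*I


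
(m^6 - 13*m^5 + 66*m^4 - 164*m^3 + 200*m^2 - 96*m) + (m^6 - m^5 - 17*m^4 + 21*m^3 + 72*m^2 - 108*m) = 2*m^6 - 14*m^5 + 49*m^4 - 143*m^3 + 272*m^2 - 204*m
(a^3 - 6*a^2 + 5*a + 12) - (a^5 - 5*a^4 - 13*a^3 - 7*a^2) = -a^5 + 5*a^4 + 14*a^3 + a^2 + 5*a + 12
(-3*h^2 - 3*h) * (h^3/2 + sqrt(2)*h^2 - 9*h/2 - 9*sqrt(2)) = -3*h^5/2 - 3*sqrt(2)*h^4 - 3*h^4/2 - 3*sqrt(2)*h^3 + 27*h^3/2 + 27*h^2/2 + 27*sqrt(2)*h^2 + 27*sqrt(2)*h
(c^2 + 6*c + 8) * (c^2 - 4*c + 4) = c^4 + 2*c^3 - 12*c^2 - 8*c + 32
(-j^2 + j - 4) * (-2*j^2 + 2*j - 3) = 2*j^4 - 4*j^3 + 13*j^2 - 11*j + 12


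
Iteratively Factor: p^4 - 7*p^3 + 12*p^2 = (p - 3)*(p^3 - 4*p^2) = p*(p - 3)*(p^2 - 4*p) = p*(p - 4)*(p - 3)*(p)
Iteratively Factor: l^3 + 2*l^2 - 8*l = (l + 4)*(l^2 - 2*l) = l*(l + 4)*(l - 2)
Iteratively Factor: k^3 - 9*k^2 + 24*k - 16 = (k - 1)*(k^2 - 8*k + 16) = (k - 4)*(k - 1)*(k - 4)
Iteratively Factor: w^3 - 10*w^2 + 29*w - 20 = (w - 4)*(w^2 - 6*w + 5) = (w - 5)*(w - 4)*(w - 1)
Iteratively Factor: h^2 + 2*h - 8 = (h + 4)*(h - 2)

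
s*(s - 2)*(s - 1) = s^3 - 3*s^2 + 2*s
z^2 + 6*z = z*(z + 6)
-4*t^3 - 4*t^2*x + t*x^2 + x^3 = (-2*t + x)*(t + x)*(2*t + x)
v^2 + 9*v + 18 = (v + 3)*(v + 6)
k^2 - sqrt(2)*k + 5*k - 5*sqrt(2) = (k + 5)*(k - sqrt(2))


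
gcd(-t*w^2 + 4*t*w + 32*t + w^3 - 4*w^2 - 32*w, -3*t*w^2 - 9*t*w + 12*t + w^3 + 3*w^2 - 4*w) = w + 4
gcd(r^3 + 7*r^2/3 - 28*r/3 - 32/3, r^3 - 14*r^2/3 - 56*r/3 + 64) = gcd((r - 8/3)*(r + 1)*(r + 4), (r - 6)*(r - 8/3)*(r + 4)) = r^2 + 4*r/3 - 32/3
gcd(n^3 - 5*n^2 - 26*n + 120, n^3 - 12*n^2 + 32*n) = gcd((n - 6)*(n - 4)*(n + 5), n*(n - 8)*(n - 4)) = n - 4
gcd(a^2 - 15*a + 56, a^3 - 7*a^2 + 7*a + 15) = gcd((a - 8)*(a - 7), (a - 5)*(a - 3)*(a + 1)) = 1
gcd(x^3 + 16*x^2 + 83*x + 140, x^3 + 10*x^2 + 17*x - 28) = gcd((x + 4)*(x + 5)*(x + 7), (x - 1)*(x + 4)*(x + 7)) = x^2 + 11*x + 28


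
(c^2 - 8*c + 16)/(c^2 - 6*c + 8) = (c - 4)/(c - 2)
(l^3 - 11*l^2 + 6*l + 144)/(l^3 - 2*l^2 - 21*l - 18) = (l - 8)/(l + 1)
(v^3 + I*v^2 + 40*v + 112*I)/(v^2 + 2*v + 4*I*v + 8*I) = (v^2 - 3*I*v + 28)/(v + 2)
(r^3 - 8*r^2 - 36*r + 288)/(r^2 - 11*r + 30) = (r^2 - 2*r - 48)/(r - 5)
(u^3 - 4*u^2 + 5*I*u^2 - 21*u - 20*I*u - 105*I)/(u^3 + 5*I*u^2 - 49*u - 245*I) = (u + 3)/(u + 7)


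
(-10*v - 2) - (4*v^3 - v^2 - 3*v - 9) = -4*v^3 + v^2 - 7*v + 7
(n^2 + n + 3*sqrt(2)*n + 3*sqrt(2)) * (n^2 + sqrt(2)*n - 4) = n^4 + n^3 + 4*sqrt(2)*n^3 + 2*n^2 + 4*sqrt(2)*n^2 - 12*sqrt(2)*n + 2*n - 12*sqrt(2)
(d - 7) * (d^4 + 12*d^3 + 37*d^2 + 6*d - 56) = d^5 + 5*d^4 - 47*d^3 - 253*d^2 - 98*d + 392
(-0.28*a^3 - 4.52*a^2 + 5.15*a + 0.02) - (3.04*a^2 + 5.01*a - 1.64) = -0.28*a^3 - 7.56*a^2 + 0.140000000000001*a + 1.66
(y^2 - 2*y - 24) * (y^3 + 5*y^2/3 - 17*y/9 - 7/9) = y^5 - y^4/3 - 263*y^3/9 - 37*y^2 + 422*y/9 + 56/3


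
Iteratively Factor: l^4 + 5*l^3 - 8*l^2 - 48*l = (l)*(l^3 + 5*l^2 - 8*l - 48) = l*(l - 3)*(l^2 + 8*l + 16) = l*(l - 3)*(l + 4)*(l + 4)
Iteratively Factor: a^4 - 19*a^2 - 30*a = (a - 5)*(a^3 + 5*a^2 + 6*a) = a*(a - 5)*(a^2 + 5*a + 6) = a*(a - 5)*(a + 3)*(a + 2)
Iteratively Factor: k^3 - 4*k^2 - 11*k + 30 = (k + 3)*(k^2 - 7*k + 10) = (k - 2)*(k + 3)*(k - 5)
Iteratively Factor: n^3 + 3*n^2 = (n + 3)*(n^2) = n*(n + 3)*(n)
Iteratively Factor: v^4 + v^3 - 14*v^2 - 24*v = (v)*(v^3 + v^2 - 14*v - 24) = v*(v + 3)*(v^2 - 2*v - 8) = v*(v - 4)*(v + 3)*(v + 2)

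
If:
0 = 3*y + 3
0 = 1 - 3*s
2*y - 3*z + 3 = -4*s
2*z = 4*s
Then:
No Solution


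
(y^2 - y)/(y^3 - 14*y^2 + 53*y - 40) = y/(y^2 - 13*y + 40)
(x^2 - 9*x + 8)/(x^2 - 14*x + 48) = (x - 1)/(x - 6)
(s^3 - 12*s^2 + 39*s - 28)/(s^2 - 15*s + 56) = (s^2 - 5*s + 4)/(s - 8)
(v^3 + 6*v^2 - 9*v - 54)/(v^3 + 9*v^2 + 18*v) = (v - 3)/v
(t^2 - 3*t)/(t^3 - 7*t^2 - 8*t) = (3 - t)/(-t^2 + 7*t + 8)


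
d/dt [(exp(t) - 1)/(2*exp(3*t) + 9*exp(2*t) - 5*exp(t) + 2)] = ((1 - exp(t))*(6*exp(2*t) + 18*exp(t) - 5) + 2*exp(3*t) + 9*exp(2*t) - 5*exp(t) + 2)*exp(t)/(2*exp(3*t) + 9*exp(2*t) - 5*exp(t) + 2)^2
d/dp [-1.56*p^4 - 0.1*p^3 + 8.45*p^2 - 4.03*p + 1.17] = -6.24*p^3 - 0.3*p^2 + 16.9*p - 4.03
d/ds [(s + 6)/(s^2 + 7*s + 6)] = -1/(s^2 + 2*s + 1)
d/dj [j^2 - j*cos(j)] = j*sin(j) + 2*j - cos(j)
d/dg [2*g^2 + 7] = 4*g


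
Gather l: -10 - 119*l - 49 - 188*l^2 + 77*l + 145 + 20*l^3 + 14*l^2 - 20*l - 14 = 20*l^3 - 174*l^2 - 62*l + 72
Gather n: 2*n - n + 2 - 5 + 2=n - 1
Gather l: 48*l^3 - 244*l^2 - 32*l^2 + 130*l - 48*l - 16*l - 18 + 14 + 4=48*l^3 - 276*l^2 + 66*l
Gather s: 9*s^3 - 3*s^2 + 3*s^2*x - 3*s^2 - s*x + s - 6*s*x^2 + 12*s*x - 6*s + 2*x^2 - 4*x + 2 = 9*s^3 + s^2*(3*x - 6) + s*(-6*x^2 + 11*x - 5) + 2*x^2 - 4*x + 2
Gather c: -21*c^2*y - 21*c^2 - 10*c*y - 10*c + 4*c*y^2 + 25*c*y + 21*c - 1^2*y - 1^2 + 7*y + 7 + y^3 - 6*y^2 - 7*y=c^2*(-21*y - 21) + c*(4*y^2 + 15*y + 11) + y^3 - 6*y^2 - y + 6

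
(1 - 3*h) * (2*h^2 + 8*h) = -6*h^3 - 22*h^2 + 8*h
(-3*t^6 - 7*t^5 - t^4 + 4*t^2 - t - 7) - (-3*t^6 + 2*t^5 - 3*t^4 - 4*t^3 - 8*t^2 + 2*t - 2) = -9*t^5 + 2*t^4 + 4*t^3 + 12*t^2 - 3*t - 5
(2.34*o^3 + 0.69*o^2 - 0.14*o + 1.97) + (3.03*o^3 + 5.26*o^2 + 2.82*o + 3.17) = 5.37*o^3 + 5.95*o^2 + 2.68*o + 5.14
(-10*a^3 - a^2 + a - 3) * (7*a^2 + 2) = -70*a^5 - 7*a^4 - 13*a^3 - 23*a^2 + 2*a - 6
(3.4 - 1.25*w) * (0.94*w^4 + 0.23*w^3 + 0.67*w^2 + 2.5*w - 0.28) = -1.175*w^5 + 2.9085*w^4 - 0.0555*w^3 - 0.847*w^2 + 8.85*w - 0.952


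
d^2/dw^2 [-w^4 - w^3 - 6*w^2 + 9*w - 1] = -12*w^2 - 6*w - 12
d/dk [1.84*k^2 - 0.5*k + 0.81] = 3.68*k - 0.5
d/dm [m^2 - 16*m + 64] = 2*m - 16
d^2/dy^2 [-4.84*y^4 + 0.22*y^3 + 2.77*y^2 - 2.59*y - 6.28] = -58.08*y^2 + 1.32*y + 5.54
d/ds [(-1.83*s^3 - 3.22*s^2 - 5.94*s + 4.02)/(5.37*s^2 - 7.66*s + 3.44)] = (-9.8271*s^4 + 28.0356*s^3 + 37.6774*s^2 - 65.3284*s + 10.3596)/(28.8369*s^4 - 82.2684*s^3 + 95.6212*s^2 - 52.7008*s + 11.8336)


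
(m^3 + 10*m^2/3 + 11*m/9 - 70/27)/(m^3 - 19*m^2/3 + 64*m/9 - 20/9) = (9*m^2 + 36*m + 35)/(3*(3*m^2 - 17*m + 10))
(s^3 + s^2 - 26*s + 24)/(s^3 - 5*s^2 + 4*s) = (s + 6)/s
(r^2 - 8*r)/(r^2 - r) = (r - 8)/(r - 1)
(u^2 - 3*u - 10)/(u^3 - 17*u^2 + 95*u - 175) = (u + 2)/(u^2 - 12*u + 35)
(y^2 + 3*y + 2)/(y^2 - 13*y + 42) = (y^2 + 3*y + 2)/(y^2 - 13*y + 42)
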